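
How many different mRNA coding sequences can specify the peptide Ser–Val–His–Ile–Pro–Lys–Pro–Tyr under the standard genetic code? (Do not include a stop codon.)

9216

Ser: 6 codons.
Val: 4 codons.
His: 2 codons.
Ile: 3 codons.
Pro: 4 codons.
Lys: 2 codons.
Pro: 4 codons.
Tyr: 2 codons.
6 × 4 × 2 × 3 × 4 × 2 × 4 × 2 = 9216.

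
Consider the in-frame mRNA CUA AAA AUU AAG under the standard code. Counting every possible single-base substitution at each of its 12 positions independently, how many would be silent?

8

Codon 1 (CUA, Leu): 4 synonymous substitutions.
Codon 2 (AAA, Lys): 1 synonymous substitution.
Codon 3 (AUU, Ile): 2 synonymous substitutions.
Codon 4 (AAG, Lys): 1 synonymous substitution.
Total: 4 + 1 + 2 + 1 = 8.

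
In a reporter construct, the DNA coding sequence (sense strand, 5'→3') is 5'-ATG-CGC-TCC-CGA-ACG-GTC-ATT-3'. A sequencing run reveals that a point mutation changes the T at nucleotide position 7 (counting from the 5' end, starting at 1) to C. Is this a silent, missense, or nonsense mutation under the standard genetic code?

Position 7 falls in codon 3: TCC → Ser.
After the substitution the codon is CCC → Pro.
Ser ≠ Pro, so this is a missense mutation.

missense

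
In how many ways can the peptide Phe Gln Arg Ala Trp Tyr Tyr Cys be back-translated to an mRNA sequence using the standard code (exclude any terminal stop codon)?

768

Phe: 2 codons.
Gln: 2 codons.
Arg: 6 codons.
Ala: 4 codons.
Trp: 1 codon.
Tyr: 2 codons.
Tyr: 2 codons.
Cys: 2 codons.
2 × 2 × 6 × 4 × 1 × 2 × 2 × 2 = 768.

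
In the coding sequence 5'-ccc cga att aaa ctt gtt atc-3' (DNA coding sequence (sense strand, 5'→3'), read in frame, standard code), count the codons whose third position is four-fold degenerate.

Codon 1 CCC (Pro): third position 4-fold.
Codon 2 CGA (Arg): third position 4-fold.
Codon 3 ATT (Ile): third position 3-fold.
Codon 4 AAA (Lys): third position 2-fold.
Codon 5 CTT (Leu): third position 4-fold.
Codon 6 GTT (Val): third position 4-fold.
Codon 7 ATC (Ile): third position 3-fold.
Four-fold degenerate third positions: 4.

4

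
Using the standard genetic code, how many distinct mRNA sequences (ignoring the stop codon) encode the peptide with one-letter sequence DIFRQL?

Asp: 2 codons.
Ile: 3 codons.
Phe: 2 codons.
Arg: 6 codons.
Gln: 2 codons.
Leu: 6 codons.
2 × 3 × 2 × 6 × 2 × 6 = 864.

864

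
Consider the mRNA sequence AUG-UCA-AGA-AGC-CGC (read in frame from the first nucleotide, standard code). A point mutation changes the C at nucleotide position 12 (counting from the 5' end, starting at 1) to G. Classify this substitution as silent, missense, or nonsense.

missense

Position 12 falls in codon 4: AGC → Ser.
After the substitution the codon is AGG → Arg.
Ser ≠ Arg, so this is a missense mutation.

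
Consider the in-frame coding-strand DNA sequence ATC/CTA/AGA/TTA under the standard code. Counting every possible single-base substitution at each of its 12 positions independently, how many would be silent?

Codon 1 (ATC, Ile): 2 synonymous substitutions.
Codon 2 (CTA, Leu): 4 synonymous substitutions.
Codon 3 (AGA, Arg): 2 synonymous substitutions.
Codon 4 (TTA, Leu): 2 synonymous substitutions.
Total: 2 + 4 + 2 + 2 = 10.

10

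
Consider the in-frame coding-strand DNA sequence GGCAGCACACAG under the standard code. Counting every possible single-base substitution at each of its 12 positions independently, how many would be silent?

Codon 1 (GGC, Gly): 3 synonymous substitutions.
Codon 2 (AGC, Ser): 1 synonymous substitution.
Codon 3 (ACA, Thr): 3 synonymous substitutions.
Codon 4 (CAG, Gln): 1 synonymous substitution.
Total: 3 + 1 + 3 + 1 = 8.

8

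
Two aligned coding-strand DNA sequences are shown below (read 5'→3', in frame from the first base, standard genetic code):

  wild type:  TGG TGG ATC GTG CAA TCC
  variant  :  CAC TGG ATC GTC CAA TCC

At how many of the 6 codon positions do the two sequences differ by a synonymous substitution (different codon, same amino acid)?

Codon 1: TGG Trp / CAC His — nonsynonymous.
Codon 2: TGG Trp / TGG Trp — identical.
Codon 3: ATC Ile / ATC Ile — identical.
Codon 4: GTG Val / GTC Val — synonymous.
Codon 5: CAA Gln / CAA Gln — identical.
Codon 6: TCC Ser / TCC Ser — identical.
Synonymous differences: 1.

1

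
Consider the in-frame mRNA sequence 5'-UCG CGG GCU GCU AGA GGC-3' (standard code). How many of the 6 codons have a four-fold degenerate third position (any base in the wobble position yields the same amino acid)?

5

Codon 1 UCG (Ser): third position 4-fold.
Codon 2 CGG (Arg): third position 4-fold.
Codon 3 GCU (Ala): third position 4-fold.
Codon 4 GCU (Ala): third position 4-fold.
Codon 5 AGA (Arg): third position 2-fold.
Codon 6 GGC (Gly): third position 4-fold.
Four-fold degenerate third positions: 5.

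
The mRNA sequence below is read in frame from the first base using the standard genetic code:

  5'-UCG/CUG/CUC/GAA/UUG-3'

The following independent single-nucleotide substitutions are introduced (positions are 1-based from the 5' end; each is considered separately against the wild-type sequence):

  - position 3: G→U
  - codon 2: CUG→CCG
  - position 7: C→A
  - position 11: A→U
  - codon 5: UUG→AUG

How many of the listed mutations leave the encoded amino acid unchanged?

Codon 1: UCG (Ser) → UCU (Ser) — synonymous.
Codon 2: CUG (Leu) → CCG (Pro) — missense.
Codon 3: CUC (Leu) → AUC (Ile) — missense.
Codon 4: GAA (Glu) → GUA (Val) — missense.
Codon 5: UUG (Leu) → AUG (Met) — missense.
Synonymous: 1 of 5.

1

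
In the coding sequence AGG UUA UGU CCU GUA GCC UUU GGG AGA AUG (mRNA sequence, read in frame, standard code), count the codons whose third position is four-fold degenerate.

Codon 1 AGG (Arg): third position 2-fold.
Codon 2 UUA (Leu): third position 2-fold.
Codon 3 UGU (Cys): third position 2-fold.
Codon 4 CCU (Pro): third position 4-fold.
Codon 5 GUA (Val): third position 4-fold.
Codon 6 GCC (Ala): third position 4-fold.
Codon 7 UUU (Phe): third position 2-fold.
Codon 8 GGG (Gly): third position 4-fold.
Codon 9 AGA (Arg): third position 2-fold.
Codon 10 AUG (Met): third position 1-fold.
Four-fold degenerate third positions: 4.

4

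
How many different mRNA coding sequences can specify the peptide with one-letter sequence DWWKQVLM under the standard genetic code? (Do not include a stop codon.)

Asp: 2 codons.
Trp: 1 codon.
Trp: 1 codon.
Lys: 2 codons.
Gln: 2 codons.
Val: 4 codons.
Leu: 6 codons.
Met: 1 codon.
2 × 1 × 1 × 2 × 2 × 4 × 6 × 1 = 192.

192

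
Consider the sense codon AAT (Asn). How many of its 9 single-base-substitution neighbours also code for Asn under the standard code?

1

Position 1: none → 0 synonymous.
Position 2: none → 0 synonymous.
Position 3: AAC → 1 synonymous.
Total: 0 + 0 + 1 = 1.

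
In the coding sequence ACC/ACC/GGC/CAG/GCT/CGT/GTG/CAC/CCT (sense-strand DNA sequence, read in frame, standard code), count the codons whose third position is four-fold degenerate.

7

Codon 1 ACC (Thr): third position 4-fold.
Codon 2 ACC (Thr): third position 4-fold.
Codon 3 GGC (Gly): third position 4-fold.
Codon 4 CAG (Gln): third position 2-fold.
Codon 5 GCT (Ala): third position 4-fold.
Codon 6 CGT (Arg): third position 4-fold.
Codon 7 GTG (Val): third position 4-fold.
Codon 8 CAC (His): third position 2-fold.
Codon 9 CCT (Pro): third position 4-fold.
Four-fold degenerate third positions: 7.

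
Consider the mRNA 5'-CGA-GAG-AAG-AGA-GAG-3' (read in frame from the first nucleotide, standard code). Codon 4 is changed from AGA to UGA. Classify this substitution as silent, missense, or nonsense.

nonsense

Position 10 falls in codon 4: AGA → Arg.
After the substitution the codon is UGA → Stop.
The new codon is a stop codon, so this is a nonsense mutation.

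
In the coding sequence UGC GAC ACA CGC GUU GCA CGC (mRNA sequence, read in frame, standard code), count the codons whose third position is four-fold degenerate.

Codon 1 UGC (Cys): third position 2-fold.
Codon 2 GAC (Asp): third position 2-fold.
Codon 3 ACA (Thr): third position 4-fold.
Codon 4 CGC (Arg): third position 4-fold.
Codon 5 GUU (Val): third position 4-fold.
Codon 6 GCA (Ala): third position 4-fold.
Codon 7 CGC (Arg): third position 4-fold.
Four-fold degenerate third positions: 5.

5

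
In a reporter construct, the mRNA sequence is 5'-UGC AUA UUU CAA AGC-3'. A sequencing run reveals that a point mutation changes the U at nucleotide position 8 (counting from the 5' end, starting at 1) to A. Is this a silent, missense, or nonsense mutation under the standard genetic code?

missense

Position 8 falls in codon 3: UUU → Phe.
After the substitution the codon is UAU → Tyr.
Phe ≠ Tyr, so this is a missense mutation.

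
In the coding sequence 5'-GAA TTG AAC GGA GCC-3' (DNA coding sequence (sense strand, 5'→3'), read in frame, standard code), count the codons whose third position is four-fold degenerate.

Codon 1 GAA (Glu): third position 2-fold.
Codon 2 TTG (Leu): third position 2-fold.
Codon 3 AAC (Asn): third position 2-fold.
Codon 4 GGA (Gly): third position 4-fold.
Codon 5 GCC (Ala): third position 4-fold.
Four-fold degenerate third positions: 2.

2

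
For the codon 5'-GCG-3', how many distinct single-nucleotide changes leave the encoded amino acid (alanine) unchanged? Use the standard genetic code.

3

Position 1: none → 0 synonymous.
Position 2: none → 0 synonymous.
Position 3: GCT, GCC, GCA → 3 synonymous.
Total: 0 + 0 + 3 = 3.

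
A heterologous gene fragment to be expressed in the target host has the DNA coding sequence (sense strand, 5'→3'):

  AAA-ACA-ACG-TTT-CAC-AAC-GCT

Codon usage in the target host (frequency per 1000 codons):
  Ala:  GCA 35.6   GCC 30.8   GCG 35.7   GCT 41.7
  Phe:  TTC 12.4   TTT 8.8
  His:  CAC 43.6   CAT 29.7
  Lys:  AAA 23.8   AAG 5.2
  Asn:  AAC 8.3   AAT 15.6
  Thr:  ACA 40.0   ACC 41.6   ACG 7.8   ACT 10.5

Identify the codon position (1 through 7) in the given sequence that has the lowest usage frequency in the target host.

3

Codon 1 AAA (Lys): 23.8 per 1000.
Codon 2 ACA (Thr): 40.0 per 1000.
Codon 3 ACG (Thr): 7.8 per 1000.
Codon 4 TTT (Phe): 8.8 per 1000.
Codon 5 CAC (His): 43.6 per 1000.
Codon 6 AAC (Asn): 8.3 per 1000.
Codon 7 GCT (Ala): 41.7 per 1000.
Lowest frequency is 7.8 at codon 3.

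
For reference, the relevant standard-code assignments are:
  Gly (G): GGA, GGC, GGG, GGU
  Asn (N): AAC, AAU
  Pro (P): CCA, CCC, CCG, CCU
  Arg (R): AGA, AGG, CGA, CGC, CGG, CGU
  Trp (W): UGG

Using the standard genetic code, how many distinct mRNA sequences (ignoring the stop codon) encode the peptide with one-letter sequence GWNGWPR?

768

Gly: 4 codons.
Trp: 1 codon.
Asn: 2 codons.
Gly: 4 codons.
Trp: 1 codon.
Pro: 4 codons.
Arg: 6 codons.
4 × 1 × 2 × 4 × 1 × 4 × 6 = 768.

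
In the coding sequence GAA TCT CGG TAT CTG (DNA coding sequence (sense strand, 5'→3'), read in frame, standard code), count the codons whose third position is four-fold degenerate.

3

Codon 1 GAA (Glu): third position 2-fold.
Codon 2 TCT (Ser): third position 4-fold.
Codon 3 CGG (Arg): third position 4-fold.
Codon 4 TAT (Tyr): third position 2-fold.
Codon 5 CTG (Leu): third position 4-fold.
Four-fold degenerate third positions: 3.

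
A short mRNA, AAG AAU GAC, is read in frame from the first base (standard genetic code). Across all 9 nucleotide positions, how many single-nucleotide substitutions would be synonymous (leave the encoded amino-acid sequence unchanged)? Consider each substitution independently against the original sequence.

Codon 1 (AAG, Lys): 1 synonymous substitution.
Codon 2 (AAU, Asn): 1 synonymous substitution.
Codon 3 (GAC, Asp): 1 synonymous substitution.
Total: 1 + 1 + 1 = 3.

3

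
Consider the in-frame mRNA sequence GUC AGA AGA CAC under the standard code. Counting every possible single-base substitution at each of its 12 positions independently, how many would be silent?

8

Codon 1 (GUC, Val): 3 synonymous substitutions.
Codon 2 (AGA, Arg): 2 synonymous substitutions.
Codon 3 (AGA, Arg): 2 synonymous substitutions.
Codon 4 (CAC, His): 1 synonymous substitution.
Total: 3 + 2 + 2 + 1 = 8.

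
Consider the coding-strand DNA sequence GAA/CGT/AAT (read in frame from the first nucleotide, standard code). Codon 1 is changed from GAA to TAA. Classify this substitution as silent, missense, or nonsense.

nonsense

Position 1 falls in codon 1: GAA → Glu.
After the substitution the codon is TAA → Stop.
The new codon is a stop codon, so this is a nonsense mutation.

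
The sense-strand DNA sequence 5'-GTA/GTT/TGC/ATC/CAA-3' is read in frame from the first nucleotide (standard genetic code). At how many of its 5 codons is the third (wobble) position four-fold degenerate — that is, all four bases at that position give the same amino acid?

Codon 1 GTA (Val): third position 4-fold.
Codon 2 GTT (Val): third position 4-fold.
Codon 3 TGC (Cys): third position 2-fold.
Codon 4 ATC (Ile): third position 3-fold.
Codon 5 CAA (Gln): third position 2-fold.
Four-fold degenerate third positions: 2.

2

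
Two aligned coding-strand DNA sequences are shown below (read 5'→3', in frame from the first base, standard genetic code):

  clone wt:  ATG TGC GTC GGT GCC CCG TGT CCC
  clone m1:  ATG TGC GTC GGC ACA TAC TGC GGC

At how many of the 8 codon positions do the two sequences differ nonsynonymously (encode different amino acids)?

3

Codon 1: ATG Met / ATG Met — identical.
Codon 2: TGC Cys / TGC Cys — identical.
Codon 3: GTC Val / GTC Val — identical.
Codon 4: GGT Gly / GGC Gly — synonymous.
Codon 5: GCC Ala / ACA Thr — nonsynonymous.
Codon 6: CCG Pro / TAC Tyr — nonsynonymous.
Codon 7: TGT Cys / TGC Cys — synonymous.
Codon 8: CCC Pro / GGC Gly — nonsynonymous.
Nonsynonymous differences: 3.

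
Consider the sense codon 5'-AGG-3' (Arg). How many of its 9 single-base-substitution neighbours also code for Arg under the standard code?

Position 1: CGG → 1 synonymous.
Position 2: none → 0 synonymous.
Position 3: AGA → 1 synonymous.
Total: 1 + 0 + 1 = 2.

2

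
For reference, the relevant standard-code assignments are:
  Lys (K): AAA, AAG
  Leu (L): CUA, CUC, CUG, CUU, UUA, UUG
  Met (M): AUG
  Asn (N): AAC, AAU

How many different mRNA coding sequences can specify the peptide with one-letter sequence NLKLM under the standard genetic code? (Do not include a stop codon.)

Asn: 2 codons.
Leu: 6 codons.
Lys: 2 codons.
Leu: 6 codons.
Met: 1 codon.
2 × 6 × 2 × 6 × 1 = 144.

144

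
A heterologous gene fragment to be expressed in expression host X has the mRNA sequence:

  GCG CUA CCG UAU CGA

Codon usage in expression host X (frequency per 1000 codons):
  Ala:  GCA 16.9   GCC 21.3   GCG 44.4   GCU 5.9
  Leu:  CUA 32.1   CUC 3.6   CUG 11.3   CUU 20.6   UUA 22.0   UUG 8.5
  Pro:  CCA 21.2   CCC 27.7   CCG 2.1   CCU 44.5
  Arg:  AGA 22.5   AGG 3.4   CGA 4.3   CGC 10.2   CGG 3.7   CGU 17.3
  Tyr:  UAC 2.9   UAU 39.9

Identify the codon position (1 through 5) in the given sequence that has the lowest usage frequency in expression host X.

Codon 1 GCG (Ala): 44.4 per 1000.
Codon 2 CUA (Leu): 32.1 per 1000.
Codon 3 CCG (Pro): 2.1 per 1000.
Codon 4 UAU (Tyr): 39.9 per 1000.
Codon 5 CGA (Arg): 4.3 per 1000.
Lowest frequency is 2.1 at codon 3.

3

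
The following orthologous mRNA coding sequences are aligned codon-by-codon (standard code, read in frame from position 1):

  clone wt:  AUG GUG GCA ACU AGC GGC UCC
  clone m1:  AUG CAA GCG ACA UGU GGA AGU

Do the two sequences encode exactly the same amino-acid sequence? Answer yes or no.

Codon 1: AUG Met / AUG Met — identical.
Codon 2: GUG Val / CAA Gln — nonsynonymous.
Codon 3: GCA Ala / GCG Ala — synonymous.
Codon 4: ACU Thr / ACA Thr — synonymous.
Codon 5: AGC Ser / UGU Cys — nonsynonymous.
Codon 6: GGC Gly / GGA Gly — synonymous.
Codon 7: UCC Ser / AGU Ser — synonymous.
Nonsynonymous differences: 2 → different protein.

no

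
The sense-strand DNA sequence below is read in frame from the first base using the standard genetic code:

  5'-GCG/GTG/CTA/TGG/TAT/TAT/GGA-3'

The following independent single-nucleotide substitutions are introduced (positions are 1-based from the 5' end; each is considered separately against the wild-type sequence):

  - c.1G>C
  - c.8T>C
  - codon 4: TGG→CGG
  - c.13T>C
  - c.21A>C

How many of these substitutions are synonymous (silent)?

1

Codon 1: GCG (Ala) → CCG (Pro) — missense.
Codon 3: CTA (Leu) → CCA (Pro) — missense.
Codon 4: TGG (Trp) → CGG (Arg) — missense.
Codon 5: TAT (Tyr) → CAT (His) — missense.
Codon 7: GGA (Gly) → GGC (Gly) — synonymous.
Synonymous: 1 of 5.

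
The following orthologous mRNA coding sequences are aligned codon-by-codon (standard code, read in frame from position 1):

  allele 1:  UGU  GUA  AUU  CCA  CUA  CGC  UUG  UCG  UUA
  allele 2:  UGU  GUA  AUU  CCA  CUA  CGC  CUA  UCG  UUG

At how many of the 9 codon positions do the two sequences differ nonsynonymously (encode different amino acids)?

0

Codon 1: UGU Cys / UGU Cys — identical.
Codon 2: GUA Val / GUA Val — identical.
Codon 3: AUU Ile / AUU Ile — identical.
Codon 4: CCA Pro / CCA Pro — identical.
Codon 5: CUA Leu / CUA Leu — identical.
Codon 6: CGC Arg / CGC Arg — identical.
Codon 7: UUG Leu / CUA Leu — synonymous.
Codon 8: UCG Ser / UCG Ser — identical.
Codon 9: UUA Leu / UUG Leu — synonymous.
Nonsynonymous differences: 0.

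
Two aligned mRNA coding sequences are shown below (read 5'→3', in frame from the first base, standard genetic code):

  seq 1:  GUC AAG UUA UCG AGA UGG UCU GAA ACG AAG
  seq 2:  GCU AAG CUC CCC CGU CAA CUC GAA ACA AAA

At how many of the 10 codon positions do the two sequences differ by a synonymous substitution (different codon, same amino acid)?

Codon 1: GUC Val / GCU Ala — nonsynonymous.
Codon 2: AAG Lys / AAG Lys — identical.
Codon 3: UUA Leu / CUC Leu — synonymous.
Codon 4: UCG Ser / CCC Pro — nonsynonymous.
Codon 5: AGA Arg / CGU Arg — synonymous.
Codon 6: UGG Trp / CAA Gln — nonsynonymous.
Codon 7: UCU Ser / CUC Leu — nonsynonymous.
Codon 8: GAA Glu / GAA Glu — identical.
Codon 9: ACG Thr / ACA Thr — synonymous.
Codon 10: AAG Lys / AAA Lys — synonymous.
Synonymous differences: 4.

4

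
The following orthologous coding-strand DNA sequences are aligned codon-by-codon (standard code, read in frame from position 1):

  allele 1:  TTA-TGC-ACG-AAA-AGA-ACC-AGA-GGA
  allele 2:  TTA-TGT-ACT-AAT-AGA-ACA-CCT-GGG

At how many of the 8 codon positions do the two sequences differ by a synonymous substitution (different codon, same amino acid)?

Codon 1: TTA Leu / TTA Leu — identical.
Codon 2: TGC Cys / TGT Cys — synonymous.
Codon 3: ACG Thr / ACT Thr — synonymous.
Codon 4: AAA Lys / AAT Asn — nonsynonymous.
Codon 5: AGA Arg / AGA Arg — identical.
Codon 6: ACC Thr / ACA Thr — synonymous.
Codon 7: AGA Arg / CCT Pro — nonsynonymous.
Codon 8: GGA Gly / GGG Gly — synonymous.
Synonymous differences: 4.

4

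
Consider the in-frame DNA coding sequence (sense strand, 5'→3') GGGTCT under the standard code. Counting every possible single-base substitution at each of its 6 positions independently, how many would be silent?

6

Codon 1 (GGG, Gly): 3 synonymous substitutions.
Codon 2 (TCT, Ser): 3 synonymous substitutions.
Total: 3 + 3 = 6.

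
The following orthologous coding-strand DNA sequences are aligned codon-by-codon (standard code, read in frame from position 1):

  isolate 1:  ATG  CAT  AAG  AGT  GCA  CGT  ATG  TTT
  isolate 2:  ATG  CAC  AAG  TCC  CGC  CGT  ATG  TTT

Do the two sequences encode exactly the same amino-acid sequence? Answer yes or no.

no

Codon 1: ATG Met / ATG Met — identical.
Codon 2: CAT His / CAC His — synonymous.
Codon 3: AAG Lys / AAG Lys — identical.
Codon 4: AGT Ser / TCC Ser — synonymous.
Codon 5: GCA Ala / CGC Arg — nonsynonymous.
Codon 6: CGT Arg / CGT Arg — identical.
Codon 7: ATG Met / ATG Met — identical.
Codon 8: TTT Phe / TTT Phe — identical.
Nonsynonymous differences: 1 → different protein.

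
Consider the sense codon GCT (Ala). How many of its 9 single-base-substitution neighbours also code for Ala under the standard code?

Position 1: none → 0 synonymous.
Position 2: none → 0 synonymous.
Position 3: GCC, GCA, GCG → 3 synonymous.
Total: 0 + 0 + 3 = 3.

3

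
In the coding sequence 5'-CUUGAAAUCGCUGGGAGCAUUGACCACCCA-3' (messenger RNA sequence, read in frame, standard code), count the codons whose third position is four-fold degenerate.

Codon 1 CUU (Leu): third position 4-fold.
Codon 2 GAA (Glu): third position 2-fold.
Codon 3 AUC (Ile): third position 3-fold.
Codon 4 GCU (Ala): third position 4-fold.
Codon 5 GGG (Gly): third position 4-fold.
Codon 6 AGC (Ser): third position 2-fold.
Codon 7 AUU (Ile): third position 3-fold.
Codon 8 GAC (Asp): third position 2-fold.
Codon 9 CAC (His): third position 2-fold.
Codon 10 CCA (Pro): third position 4-fold.
Four-fold degenerate third positions: 4.

4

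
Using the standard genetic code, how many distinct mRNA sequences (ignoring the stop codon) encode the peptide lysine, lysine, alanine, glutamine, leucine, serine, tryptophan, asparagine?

Lys: 2 codons.
Lys: 2 codons.
Ala: 4 codons.
Gln: 2 codons.
Leu: 6 codons.
Ser: 6 codons.
Trp: 1 codon.
Asn: 2 codons.
2 × 2 × 4 × 2 × 6 × 6 × 1 × 2 = 2304.

2304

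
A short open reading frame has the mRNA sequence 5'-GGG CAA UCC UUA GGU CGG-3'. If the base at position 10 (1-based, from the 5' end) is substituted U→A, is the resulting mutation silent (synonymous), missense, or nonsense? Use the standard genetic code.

missense

Position 10 falls in codon 4: UUA → Leu.
After the substitution the codon is AUA → Ile.
Leu ≠ Ile, so this is a missense mutation.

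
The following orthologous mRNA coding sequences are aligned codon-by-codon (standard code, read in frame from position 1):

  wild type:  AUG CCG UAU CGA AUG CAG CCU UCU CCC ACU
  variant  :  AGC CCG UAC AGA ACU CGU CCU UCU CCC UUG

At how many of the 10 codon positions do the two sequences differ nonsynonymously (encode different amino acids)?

4

Codon 1: AUG Met / AGC Ser — nonsynonymous.
Codon 2: CCG Pro / CCG Pro — identical.
Codon 3: UAU Tyr / UAC Tyr — synonymous.
Codon 4: CGA Arg / AGA Arg — synonymous.
Codon 5: AUG Met / ACU Thr — nonsynonymous.
Codon 6: CAG Gln / CGU Arg — nonsynonymous.
Codon 7: CCU Pro / CCU Pro — identical.
Codon 8: UCU Ser / UCU Ser — identical.
Codon 9: CCC Pro / CCC Pro — identical.
Codon 10: ACU Thr / UUG Leu — nonsynonymous.
Nonsynonymous differences: 4.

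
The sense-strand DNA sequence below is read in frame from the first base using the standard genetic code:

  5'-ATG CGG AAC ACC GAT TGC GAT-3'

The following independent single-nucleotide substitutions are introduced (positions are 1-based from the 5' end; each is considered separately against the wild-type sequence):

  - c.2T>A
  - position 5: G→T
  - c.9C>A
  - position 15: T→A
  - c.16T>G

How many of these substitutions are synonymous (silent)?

0

Codon 1: ATG (Met) → AAG (Lys) — missense.
Codon 2: CGG (Arg) → CTG (Leu) — missense.
Codon 3: AAC (Asn) → AAA (Lys) — missense.
Codon 5: GAT (Asp) → GAA (Glu) — missense.
Codon 6: TGC (Cys) → GGC (Gly) — missense.
Synonymous: 0 of 5.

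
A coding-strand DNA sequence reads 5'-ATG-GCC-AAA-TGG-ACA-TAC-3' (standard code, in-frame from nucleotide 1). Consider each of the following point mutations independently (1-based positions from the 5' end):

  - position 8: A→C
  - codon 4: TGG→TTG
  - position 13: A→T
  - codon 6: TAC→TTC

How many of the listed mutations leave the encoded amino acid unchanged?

0

Codon 3: AAA (Lys) → ACA (Thr) — missense.
Codon 4: TGG (Trp) → TTG (Leu) — missense.
Codon 5: ACA (Thr) → TCA (Ser) — missense.
Codon 6: TAC (Tyr) → TTC (Phe) — missense.
Synonymous: 0 of 4.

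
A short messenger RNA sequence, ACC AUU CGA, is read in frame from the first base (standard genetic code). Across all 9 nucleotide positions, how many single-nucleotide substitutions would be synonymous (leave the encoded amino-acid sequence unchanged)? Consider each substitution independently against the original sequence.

Codon 1 (ACC, Thr): 3 synonymous substitutions.
Codon 2 (AUU, Ile): 2 synonymous substitutions.
Codon 3 (CGA, Arg): 4 synonymous substitutions.
Total: 3 + 2 + 4 = 9.

9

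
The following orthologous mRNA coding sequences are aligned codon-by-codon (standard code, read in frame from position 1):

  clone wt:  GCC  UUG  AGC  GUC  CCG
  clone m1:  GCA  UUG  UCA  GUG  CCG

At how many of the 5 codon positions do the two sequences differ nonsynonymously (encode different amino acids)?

Codon 1: GCC Ala / GCA Ala — synonymous.
Codon 2: UUG Leu / UUG Leu — identical.
Codon 3: AGC Ser / UCA Ser — synonymous.
Codon 4: GUC Val / GUG Val — synonymous.
Codon 5: CCG Pro / CCG Pro — identical.
Nonsynonymous differences: 0.

0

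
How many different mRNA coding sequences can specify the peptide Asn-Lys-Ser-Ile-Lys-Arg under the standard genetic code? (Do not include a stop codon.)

Asn: 2 codons.
Lys: 2 codons.
Ser: 6 codons.
Ile: 3 codons.
Lys: 2 codons.
Arg: 6 codons.
2 × 2 × 6 × 3 × 2 × 6 = 864.

864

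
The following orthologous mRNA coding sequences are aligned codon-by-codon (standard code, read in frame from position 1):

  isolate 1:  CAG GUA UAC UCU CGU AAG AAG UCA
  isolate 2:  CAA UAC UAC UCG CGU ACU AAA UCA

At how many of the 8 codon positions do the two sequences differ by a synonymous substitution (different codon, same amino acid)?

Codon 1: CAG Gln / CAA Gln — synonymous.
Codon 2: GUA Val / UAC Tyr — nonsynonymous.
Codon 3: UAC Tyr / UAC Tyr — identical.
Codon 4: UCU Ser / UCG Ser — synonymous.
Codon 5: CGU Arg / CGU Arg — identical.
Codon 6: AAG Lys / ACU Thr — nonsynonymous.
Codon 7: AAG Lys / AAA Lys — synonymous.
Codon 8: UCA Ser / UCA Ser — identical.
Synonymous differences: 3.

3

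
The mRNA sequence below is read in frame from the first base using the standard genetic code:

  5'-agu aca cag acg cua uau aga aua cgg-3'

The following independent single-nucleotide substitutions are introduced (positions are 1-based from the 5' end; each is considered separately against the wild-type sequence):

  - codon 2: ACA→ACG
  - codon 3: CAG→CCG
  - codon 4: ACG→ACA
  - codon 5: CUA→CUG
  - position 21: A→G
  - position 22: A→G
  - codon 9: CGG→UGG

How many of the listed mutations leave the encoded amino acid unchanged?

Codon 2: ACA (Thr) → ACG (Thr) — synonymous.
Codon 3: CAG (Gln) → CCG (Pro) — missense.
Codon 4: ACG (Thr) → ACA (Thr) — synonymous.
Codon 5: CUA (Leu) → CUG (Leu) — synonymous.
Codon 7: AGA (Arg) → AGG (Arg) — synonymous.
Codon 8: AUA (Ile) → GUA (Val) — missense.
Codon 9: CGG (Arg) → UGG (Trp) — missense.
Synonymous: 4 of 7.

4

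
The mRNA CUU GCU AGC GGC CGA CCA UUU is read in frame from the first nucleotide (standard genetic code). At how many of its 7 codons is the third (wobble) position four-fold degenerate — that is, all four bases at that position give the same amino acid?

5

Codon 1 CUU (Leu): third position 4-fold.
Codon 2 GCU (Ala): third position 4-fold.
Codon 3 AGC (Ser): third position 2-fold.
Codon 4 GGC (Gly): third position 4-fold.
Codon 5 CGA (Arg): third position 4-fold.
Codon 6 CCA (Pro): third position 4-fold.
Codon 7 UUU (Phe): third position 2-fold.
Four-fold degenerate third positions: 5.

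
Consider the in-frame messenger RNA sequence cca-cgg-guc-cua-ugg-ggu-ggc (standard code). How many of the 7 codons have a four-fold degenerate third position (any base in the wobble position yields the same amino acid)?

Codon 1 CCA (Pro): third position 4-fold.
Codon 2 CGG (Arg): third position 4-fold.
Codon 3 GUC (Val): third position 4-fold.
Codon 4 CUA (Leu): third position 4-fold.
Codon 5 UGG (Trp): third position 1-fold.
Codon 6 GGU (Gly): third position 4-fold.
Codon 7 GGC (Gly): third position 4-fold.
Four-fold degenerate third positions: 6.

6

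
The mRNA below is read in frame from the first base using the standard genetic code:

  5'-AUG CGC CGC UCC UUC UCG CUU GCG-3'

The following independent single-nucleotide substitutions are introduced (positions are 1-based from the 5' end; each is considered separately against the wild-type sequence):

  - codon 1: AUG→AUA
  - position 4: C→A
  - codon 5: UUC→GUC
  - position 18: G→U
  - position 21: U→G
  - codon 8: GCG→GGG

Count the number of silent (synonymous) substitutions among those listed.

2

Codon 1: AUG (Met) → AUA (Ile) — missense.
Codon 2: CGC (Arg) → AGC (Ser) — missense.
Codon 5: UUC (Phe) → GUC (Val) — missense.
Codon 6: UCG (Ser) → UCU (Ser) — synonymous.
Codon 7: CUU (Leu) → CUG (Leu) — synonymous.
Codon 8: GCG (Ala) → GGG (Gly) — missense.
Synonymous: 2 of 6.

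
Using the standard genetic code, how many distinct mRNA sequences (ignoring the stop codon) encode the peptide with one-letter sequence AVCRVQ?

1536

Ala: 4 codons.
Val: 4 codons.
Cys: 2 codons.
Arg: 6 codons.
Val: 4 codons.
Gln: 2 codons.
4 × 4 × 2 × 6 × 4 × 2 = 1536.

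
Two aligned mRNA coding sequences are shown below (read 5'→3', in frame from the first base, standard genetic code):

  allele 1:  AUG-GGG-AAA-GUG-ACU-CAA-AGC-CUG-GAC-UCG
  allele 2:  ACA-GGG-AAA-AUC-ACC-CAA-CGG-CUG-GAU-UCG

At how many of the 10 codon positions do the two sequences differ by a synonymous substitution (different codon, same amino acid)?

Codon 1: AUG Met / ACA Thr — nonsynonymous.
Codon 2: GGG Gly / GGG Gly — identical.
Codon 3: AAA Lys / AAA Lys — identical.
Codon 4: GUG Val / AUC Ile — nonsynonymous.
Codon 5: ACU Thr / ACC Thr — synonymous.
Codon 6: CAA Gln / CAA Gln — identical.
Codon 7: AGC Ser / CGG Arg — nonsynonymous.
Codon 8: CUG Leu / CUG Leu — identical.
Codon 9: GAC Asp / GAU Asp — synonymous.
Codon 10: UCG Ser / UCG Ser — identical.
Synonymous differences: 2.

2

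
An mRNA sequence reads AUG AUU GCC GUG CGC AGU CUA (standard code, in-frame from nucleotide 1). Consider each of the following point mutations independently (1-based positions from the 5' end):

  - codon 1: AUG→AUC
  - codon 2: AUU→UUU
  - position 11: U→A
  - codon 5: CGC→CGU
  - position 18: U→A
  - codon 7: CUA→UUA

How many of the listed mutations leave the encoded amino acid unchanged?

2

Codon 1: AUG (Met) → AUC (Ile) — missense.
Codon 2: AUU (Ile) → UUU (Phe) — missense.
Codon 4: GUG (Val) → GAG (Glu) — missense.
Codon 5: CGC (Arg) → CGU (Arg) — synonymous.
Codon 6: AGU (Ser) → AGA (Arg) — missense.
Codon 7: CUA (Leu) → UUA (Leu) — synonymous.
Synonymous: 2 of 6.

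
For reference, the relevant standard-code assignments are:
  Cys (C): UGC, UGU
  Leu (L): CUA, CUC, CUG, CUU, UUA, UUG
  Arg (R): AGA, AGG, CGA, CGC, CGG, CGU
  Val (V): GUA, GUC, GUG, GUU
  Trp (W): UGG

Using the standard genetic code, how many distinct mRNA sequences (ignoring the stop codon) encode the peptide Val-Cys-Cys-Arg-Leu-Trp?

Val: 4 codons.
Cys: 2 codons.
Cys: 2 codons.
Arg: 6 codons.
Leu: 6 codons.
Trp: 1 codon.
4 × 2 × 2 × 6 × 6 × 1 = 576.

576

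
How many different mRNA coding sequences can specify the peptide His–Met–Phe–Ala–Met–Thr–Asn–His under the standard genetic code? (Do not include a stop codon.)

256

His: 2 codons.
Met: 1 codon.
Phe: 2 codons.
Ala: 4 codons.
Met: 1 codon.
Thr: 4 codons.
Asn: 2 codons.
His: 2 codons.
2 × 1 × 2 × 4 × 1 × 4 × 2 × 2 = 256.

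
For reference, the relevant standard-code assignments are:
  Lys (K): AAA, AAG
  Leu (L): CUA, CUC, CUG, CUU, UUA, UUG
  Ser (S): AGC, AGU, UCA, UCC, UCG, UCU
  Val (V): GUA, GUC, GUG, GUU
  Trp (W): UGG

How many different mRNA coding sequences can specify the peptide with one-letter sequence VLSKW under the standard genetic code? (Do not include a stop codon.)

288

Val: 4 codons.
Leu: 6 codons.
Ser: 6 codons.
Lys: 2 codons.
Trp: 1 codon.
4 × 6 × 6 × 2 × 1 = 288.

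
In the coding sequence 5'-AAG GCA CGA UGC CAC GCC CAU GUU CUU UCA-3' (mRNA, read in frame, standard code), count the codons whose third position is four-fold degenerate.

6

Codon 1 AAG (Lys): third position 2-fold.
Codon 2 GCA (Ala): third position 4-fold.
Codon 3 CGA (Arg): third position 4-fold.
Codon 4 UGC (Cys): third position 2-fold.
Codon 5 CAC (His): third position 2-fold.
Codon 6 GCC (Ala): third position 4-fold.
Codon 7 CAU (His): third position 2-fold.
Codon 8 GUU (Val): third position 4-fold.
Codon 9 CUU (Leu): third position 4-fold.
Codon 10 UCA (Ser): third position 4-fold.
Four-fold degenerate third positions: 6.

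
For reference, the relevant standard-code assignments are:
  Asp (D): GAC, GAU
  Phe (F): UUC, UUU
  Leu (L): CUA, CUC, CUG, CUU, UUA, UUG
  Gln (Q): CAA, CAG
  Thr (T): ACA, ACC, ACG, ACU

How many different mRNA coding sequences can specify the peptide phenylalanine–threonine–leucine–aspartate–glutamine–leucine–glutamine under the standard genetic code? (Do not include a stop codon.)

Phe: 2 codons.
Thr: 4 codons.
Leu: 6 codons.
Asp: 2 codons.
Gln: 2 codons.
Leu: 6 codons.
Gln: 2 codons.
2 × 4 × 6 × 2 × 2 × 6 × 2 = 2304.

2304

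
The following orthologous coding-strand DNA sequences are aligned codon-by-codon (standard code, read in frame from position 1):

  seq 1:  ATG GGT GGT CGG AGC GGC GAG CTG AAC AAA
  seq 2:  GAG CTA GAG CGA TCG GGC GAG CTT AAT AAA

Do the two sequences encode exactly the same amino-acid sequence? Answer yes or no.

no

Codon 1: ATG Met / GAG Glu — nonsynonymous.
Codon 2: GGT Gly / CTA Leu — nonsynonymous.
Codon 3: GGT Gly / GAG Glu — nonsynonymous.
Codon 4: CGG Arg / CGA Arg — synonymous.
Codon 5: AGC Ser / TCG Ser — synonymous.
Codon 6: GGC Gly / GGC Gly — identical.
Codon 7: GAG Glu / GAG Glu — identical.
Codon 8: CTG Leu / CTT Leu — synonymous.
Codon 9: AAC Asn / AAT Asn — synonymous.
Codon 10: AAA Lys / AAA Lys — identical.
Nonsynonymous differences: 3 → different protein.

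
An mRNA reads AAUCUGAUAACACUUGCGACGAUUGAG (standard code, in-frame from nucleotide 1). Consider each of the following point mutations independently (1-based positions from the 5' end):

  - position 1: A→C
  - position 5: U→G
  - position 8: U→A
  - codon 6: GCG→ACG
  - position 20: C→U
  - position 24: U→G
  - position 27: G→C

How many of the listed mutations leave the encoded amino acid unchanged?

0

Codon 1: AAU (Asn) → CAU (His) — missense.
Codon 2: CUG (Leu) → CGG (Arg) — missense.
Codon 3: AUA (Ile) → AAA (Lys) — missense.
Codon 6: GCG (Ala) → ACG (Thr) — missense.
Codon 7: ACG (Thr) → AUG (Met) — missense.
Codon 8: AUU (Ile) → AUG (Met) — missense.
Codon 9: GAG (Glu) → GAC (Asp) — missense.
Synonymous: 0 of 7.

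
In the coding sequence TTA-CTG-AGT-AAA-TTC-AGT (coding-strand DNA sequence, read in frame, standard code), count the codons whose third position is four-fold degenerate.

Codon 1 TTA (Leu): third position 2-fold.
Codon 2 CTG (Leu): third position 4-fold.
Codon 3 AGT (Ser): third position 2-fold.
Codon 4 AAA (Lys): third position 2-fold.
Codon 5 TTC (Phe): third position 2-fold.
Codon 6 AGT (Ser): third position 2-fold.
Four-fold degenerate third positions: 1.

1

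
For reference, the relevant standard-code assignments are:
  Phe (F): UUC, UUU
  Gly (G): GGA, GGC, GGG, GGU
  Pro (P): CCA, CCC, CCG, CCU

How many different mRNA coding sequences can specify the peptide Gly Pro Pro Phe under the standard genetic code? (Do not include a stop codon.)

Gly: 4 codons.
Pro: 4 codons.
Pro: 4 codons.
Phe: 2 codons.
4 × 4 × 4 × 2 = 128.

128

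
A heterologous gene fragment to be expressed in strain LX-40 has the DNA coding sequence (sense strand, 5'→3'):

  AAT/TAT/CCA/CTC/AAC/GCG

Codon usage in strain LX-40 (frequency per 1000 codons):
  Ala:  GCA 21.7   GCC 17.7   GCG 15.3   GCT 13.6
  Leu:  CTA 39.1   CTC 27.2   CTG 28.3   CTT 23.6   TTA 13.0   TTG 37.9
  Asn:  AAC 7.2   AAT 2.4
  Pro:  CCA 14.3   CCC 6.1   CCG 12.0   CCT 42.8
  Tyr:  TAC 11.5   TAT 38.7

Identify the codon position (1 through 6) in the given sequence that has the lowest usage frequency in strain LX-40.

Codon 1 AAT (Asn): 2.4 per 1000.
Codon 2 TAT (Tyr): 38.7 per 1000.
Codon 3 CCA (Pro): 14.3 per 1000.
Codon 4 CTC (Leu): 27.2 per 1000.
Codon 5 AAC (Asn): 7.2 per 1000.
Codon 6 GCG (Ala): 15.3 per 1000.
Lowest frequency is 2.4 at codon 1.

1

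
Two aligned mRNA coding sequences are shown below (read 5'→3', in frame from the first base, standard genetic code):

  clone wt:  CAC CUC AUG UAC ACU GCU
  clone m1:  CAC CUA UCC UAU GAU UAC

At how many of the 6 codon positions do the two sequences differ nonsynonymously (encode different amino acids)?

Codon 1: CAC His / CAC His — identical.
Codon 2: CUC Leu / CUA Leu — synonymous.
Codon 3: AUG Met / UCC Ser — nonsynonymous.
Codon 4: UAC Tyr / UAU Tyr — synonymous.
Codon 5: ACU Thr / GAU Asp — nonsynonymous.
Codon 6: GCU Ala / UAC Tyr — nonsynonymous.
Nonsynonymous differences: 3.

3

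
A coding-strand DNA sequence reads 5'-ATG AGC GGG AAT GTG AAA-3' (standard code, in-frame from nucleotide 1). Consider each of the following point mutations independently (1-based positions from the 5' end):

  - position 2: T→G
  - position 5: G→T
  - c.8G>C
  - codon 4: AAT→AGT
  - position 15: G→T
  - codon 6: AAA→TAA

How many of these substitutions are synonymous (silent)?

1

Codon 1: ATG (Met) → AGG (Arg) — missense.
Codon 2: AGC (Ser) → ATC (Ile) — missense.
Codon 3: GGG (Gly) → GCG (Ala) — missense.
Codon 4: AAT (Asn) → AGT (Ser) — missense.
Codon 5: GTG (Val) → GTT (Val) — synonymous.
Codon 6: AAA (Lys) → TAA (Stop) — nonsense.
Synonymous: 1 of 6.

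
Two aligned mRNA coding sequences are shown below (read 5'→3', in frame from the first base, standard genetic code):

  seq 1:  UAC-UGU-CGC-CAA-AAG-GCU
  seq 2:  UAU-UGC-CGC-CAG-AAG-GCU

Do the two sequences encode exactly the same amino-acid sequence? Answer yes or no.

Codon 1: UAC Tyr / UAU Tyr — synonymous.
Codon 2: UGU Cys / UGC Cys — synonymous.
Codon 3: CGC Arg / CGC Arg — identical.
Codon 4: CAA Gln / CAG Gln — synonymous.
Codon 5: AAG Lys / AAG Lys — identical.
Codon 6: GCU Ala / GCU Ala — identical.
Nonsynonymous differences: 0 → same protein.

yes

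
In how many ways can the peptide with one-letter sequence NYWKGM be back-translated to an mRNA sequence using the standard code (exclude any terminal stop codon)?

Asn: 2 codons.
Tyr: 2 codons.
Trp: 1 codon.
Lys: 2 codons.
Gly: 4 codons.
Met: 1 codon.
2 × 2 × 1 × 2 × 4 × 1 = 32.

32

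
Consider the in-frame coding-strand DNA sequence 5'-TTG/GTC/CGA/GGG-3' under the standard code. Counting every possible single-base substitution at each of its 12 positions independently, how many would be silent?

Codon 1 (TTG, Leu): 2 synonymous substitutions.
Codon 2 (GTC, Val): 3 synonymous substitutions.
Codon 3 (CGA, Arg): 4 synonymous substitutions.
Codon 4 (GGG, Gly): 3 synonymous substitutions.
Total: 2 + 3 + 4 + 3 = 12.

12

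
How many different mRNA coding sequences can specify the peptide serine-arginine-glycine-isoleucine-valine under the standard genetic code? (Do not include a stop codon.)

1728

Ser: 6 codons.
Arg: 6 codons.
Gly: 4 codons.
Ile: 3 codons.
Val: 4 codons.
6 × 6 × 4 × 3 × 4 = 1728.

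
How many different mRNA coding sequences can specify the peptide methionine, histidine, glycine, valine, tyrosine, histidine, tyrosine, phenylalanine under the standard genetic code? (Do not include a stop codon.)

Met: 1 codon.
His: 2 codons.
Gly: 4 codons.
Val: 4 codons.
Tyr: 2 codons.
His: 2 codons.
Tyr: 2 codons.
Phe: 2 codons.
1 × 2 × 4 × 4 × 2 × 2 × 2 × 2 = 512.

512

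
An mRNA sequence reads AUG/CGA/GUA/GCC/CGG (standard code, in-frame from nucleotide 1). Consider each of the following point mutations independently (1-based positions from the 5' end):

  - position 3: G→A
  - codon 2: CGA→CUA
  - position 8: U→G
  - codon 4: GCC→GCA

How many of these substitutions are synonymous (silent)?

1

Codon 1: AUG (Met) → AUA (Ile) — missense.
Codon 2: CGA (Arg) → CUA (Leu) — missense.
Codon 3: GUA (Val) → GGA (Gly) — missense.
Codon 4: GCC (Ala) → GCA (Ala) — synonymous.
Synonymous: 1 of 4.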